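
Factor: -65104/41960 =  -8138/5245 = - 2^1*5^(  -  1) * 13^1*313^1 * 1049^( - 1)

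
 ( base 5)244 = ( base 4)1022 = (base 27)2k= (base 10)74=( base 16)4A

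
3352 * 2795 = 9368840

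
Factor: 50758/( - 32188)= -2^( - 1)*13^( - 1)*41^1 = - 41/26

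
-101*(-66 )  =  6666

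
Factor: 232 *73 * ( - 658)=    - 11143888 = -2^4  *  7^1*29^1*47^1*73^1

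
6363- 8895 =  - 2532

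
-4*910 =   -  3640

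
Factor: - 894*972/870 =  - 2^2*3^5*5^(- 1 ) * 29^(  -  1)*149^1 = -144828/145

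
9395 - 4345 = 5050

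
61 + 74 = 135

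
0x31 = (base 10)49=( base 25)1O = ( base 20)29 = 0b110001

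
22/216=11/108 = 0.10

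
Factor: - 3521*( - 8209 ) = 7^1 * 503^1*8209^1 = 28903889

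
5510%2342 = 826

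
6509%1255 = 234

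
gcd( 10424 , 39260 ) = 4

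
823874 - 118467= 705407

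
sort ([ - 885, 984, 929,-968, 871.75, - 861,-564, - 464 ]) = [-968, - 885, - 861 , - 564  ,  -  464,871.75, 929, 984]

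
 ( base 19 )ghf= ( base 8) 13742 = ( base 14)232A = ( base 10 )6114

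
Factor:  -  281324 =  - 2^2*53^1*1327^1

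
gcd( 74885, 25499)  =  1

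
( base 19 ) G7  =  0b100110111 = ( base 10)311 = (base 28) B3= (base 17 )115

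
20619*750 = 15464250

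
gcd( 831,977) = 1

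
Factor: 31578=2^1*3^1 * 19^1*277^1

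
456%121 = 93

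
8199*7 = 57393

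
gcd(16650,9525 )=75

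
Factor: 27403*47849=1311206147 = 59^1*67^1*409^1*811^1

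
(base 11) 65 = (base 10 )71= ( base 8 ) 107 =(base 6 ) 155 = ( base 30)2b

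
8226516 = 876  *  9391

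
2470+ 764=3234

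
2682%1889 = 793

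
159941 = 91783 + 68158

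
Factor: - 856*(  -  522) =2^4 * 3^2 * 29^1*107^1=446832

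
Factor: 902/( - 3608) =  - 2^( - 2) = - 1/4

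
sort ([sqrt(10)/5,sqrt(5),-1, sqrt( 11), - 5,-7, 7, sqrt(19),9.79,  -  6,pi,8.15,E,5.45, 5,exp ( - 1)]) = [-7 ,-6, - 5, - 1, exp( - 1 ), sqrt (10 ) /5,sqrt( 5) , E, pi, sqrt( 11), sqrt( 19) , 5,5.45,7,8.15, 9.79] 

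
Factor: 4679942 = 2^1*839^1*2789^1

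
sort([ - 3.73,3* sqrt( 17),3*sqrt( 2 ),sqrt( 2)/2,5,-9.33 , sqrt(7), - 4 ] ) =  [ - 9.33, - 4, - 3.73, sqrt (2 )/2,sqrt( 7),3*sqrt (2 ), 5,  3 * sqrt( 17) ] 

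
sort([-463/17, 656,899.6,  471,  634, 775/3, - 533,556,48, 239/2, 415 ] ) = [ - 533, - 463/17,48,239/2,775/3 , 415,471,556,634,656, 899.6] 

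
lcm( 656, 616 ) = 50512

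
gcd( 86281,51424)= 1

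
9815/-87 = -9815/87 = - 112.82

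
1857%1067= 790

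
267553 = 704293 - 436740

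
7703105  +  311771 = 8014876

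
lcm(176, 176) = 176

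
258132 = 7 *36876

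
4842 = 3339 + 1503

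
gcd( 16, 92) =4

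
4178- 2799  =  1379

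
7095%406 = 193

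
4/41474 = 2/20737 = 0.00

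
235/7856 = 235/7856 = 0.03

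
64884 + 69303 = 134187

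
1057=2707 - 1650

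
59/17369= 59/17369=0.00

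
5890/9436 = 2945/4718 = 0.62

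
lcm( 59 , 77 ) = 4543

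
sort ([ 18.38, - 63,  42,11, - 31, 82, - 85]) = [-85,-63, - 31 , 11, 18.38,  42, 82]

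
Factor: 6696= 2^3*3^3*31^1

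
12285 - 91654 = -79369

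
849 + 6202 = 7051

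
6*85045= 510270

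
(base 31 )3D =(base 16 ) 6a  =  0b1101010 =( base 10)106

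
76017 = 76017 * 1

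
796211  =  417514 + 378697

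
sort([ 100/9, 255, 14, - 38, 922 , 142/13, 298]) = [- 38, 142/13, 100/9, 14,255,298, 922 ] 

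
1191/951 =397/317 = 1.25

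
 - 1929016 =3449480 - 5378496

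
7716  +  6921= 14637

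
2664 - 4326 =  - 1662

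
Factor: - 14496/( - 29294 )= 48/97 = 2^4*3^1* 97^( - 1 )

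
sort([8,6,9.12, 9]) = [6,8,9, 9.12] 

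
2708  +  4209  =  6917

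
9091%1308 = 1243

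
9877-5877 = 4000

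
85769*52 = 4459988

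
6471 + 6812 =13283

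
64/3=21 + 1/3 = 21.33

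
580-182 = 398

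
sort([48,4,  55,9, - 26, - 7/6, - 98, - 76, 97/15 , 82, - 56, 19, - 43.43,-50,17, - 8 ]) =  [ - 98,  -  76 , - 56, - 50 ,  -  43.43, - 26, - 8,  -  7/6, 4,  97/15, 9, 17,19,48,55, 82]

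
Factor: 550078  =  2^1*275039^1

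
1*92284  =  92284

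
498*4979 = 2479542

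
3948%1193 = 369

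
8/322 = 4/161 =0.02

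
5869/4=1467 + 1/4=1467.25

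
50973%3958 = 3477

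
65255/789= 65255/789 = 82.71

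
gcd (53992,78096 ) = 8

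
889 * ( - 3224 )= - 2866136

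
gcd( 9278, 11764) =2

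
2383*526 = 1253458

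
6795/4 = 1698 + 3/4 = 1698.75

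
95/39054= 95/39054 = 0.00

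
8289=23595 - 15306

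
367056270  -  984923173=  - 617866903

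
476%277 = 199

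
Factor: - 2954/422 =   -  7^1=- 7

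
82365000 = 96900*850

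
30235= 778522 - 748287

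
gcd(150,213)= 3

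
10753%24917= 10753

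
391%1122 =391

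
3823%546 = 1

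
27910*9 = 251190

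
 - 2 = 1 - 3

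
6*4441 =26646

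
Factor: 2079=3^3*7^1*11^1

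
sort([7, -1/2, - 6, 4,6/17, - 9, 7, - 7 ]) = [ -9, - 7,- 6, - 1/2, 6/17,4, 7, 7]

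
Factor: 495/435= 33/29  =  3^1 *11^1 * 29^( - 1)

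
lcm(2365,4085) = 44935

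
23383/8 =23383/8 = 2922.88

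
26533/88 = 301 + 45/88 = 301.51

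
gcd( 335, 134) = 67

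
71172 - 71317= -145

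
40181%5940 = 4541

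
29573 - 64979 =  - 35406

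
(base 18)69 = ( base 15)7c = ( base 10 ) 117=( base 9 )140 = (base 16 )75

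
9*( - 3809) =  -34281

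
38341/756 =50 + 541/756= 50.72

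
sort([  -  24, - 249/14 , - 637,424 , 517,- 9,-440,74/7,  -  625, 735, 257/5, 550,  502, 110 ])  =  [ - 637,  -  625  ,  -  440 ,-24, - 249/14, - 9,74/7, 257/5,110 , 424,502,517 , 550 , 735] 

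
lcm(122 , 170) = 10370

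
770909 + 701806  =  1472715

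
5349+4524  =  9873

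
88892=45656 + 43236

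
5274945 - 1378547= 3896398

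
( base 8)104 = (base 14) 4C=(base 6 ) 152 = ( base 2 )1000100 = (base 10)68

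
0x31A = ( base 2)1100011010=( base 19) 23F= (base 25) 16J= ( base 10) 794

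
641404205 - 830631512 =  - 189227307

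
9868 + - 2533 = 7335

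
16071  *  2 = 32142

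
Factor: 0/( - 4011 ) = 0 = 0^1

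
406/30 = 13 + 8/15 = 13.53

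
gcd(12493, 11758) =1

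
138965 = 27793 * 5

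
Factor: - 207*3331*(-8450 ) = 2^1*3^2*5^2*13^2*23^1*3331^1 = 5826418650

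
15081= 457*33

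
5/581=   5/581 = 0.01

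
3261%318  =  81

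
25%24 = 1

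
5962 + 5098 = 11060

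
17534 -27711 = -10177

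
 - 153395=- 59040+-94355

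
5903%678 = 479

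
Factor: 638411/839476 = 2^( - 2) *11^ ( - 1 )*23^1 * 41^1*677^1*19079^( - 1)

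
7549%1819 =273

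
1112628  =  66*16858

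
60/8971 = 60/8971 = 0.01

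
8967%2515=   1422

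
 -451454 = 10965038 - 11416492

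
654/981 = 2/3=0.67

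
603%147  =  15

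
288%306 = 288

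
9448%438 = 250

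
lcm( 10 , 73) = 730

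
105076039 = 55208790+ 49867249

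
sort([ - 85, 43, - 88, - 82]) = [ - 88, - 85, - 82,  43]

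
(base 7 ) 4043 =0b10101111011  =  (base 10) 1403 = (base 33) 19H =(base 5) 21103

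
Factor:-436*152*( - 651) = 43143072 = 2^5*3^1*7^1*19^1*31^1 * 109^1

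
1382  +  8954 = 10336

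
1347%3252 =1347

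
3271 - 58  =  3213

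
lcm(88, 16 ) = 176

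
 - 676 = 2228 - 2904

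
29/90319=29/90319 = 0.00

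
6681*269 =1797189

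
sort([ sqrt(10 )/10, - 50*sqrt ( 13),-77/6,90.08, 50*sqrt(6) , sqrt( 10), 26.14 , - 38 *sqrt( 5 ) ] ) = [ - 50 * sqrt(13 ), - 38 * sqrt( 5),-77/6, sqrt( 10 )/10,sqrt( 10 ),26.14 , 90.08,  50*sqrt( 6)]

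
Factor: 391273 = 391273^1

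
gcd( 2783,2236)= 1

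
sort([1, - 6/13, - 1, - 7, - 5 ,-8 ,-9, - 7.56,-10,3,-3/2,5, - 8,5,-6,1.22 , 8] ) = [ - 10, - 9, - 8 ,-8,- 7.56,-7, - 6,-5,-3/2,-1, - 6/13,1,1.22, 3, 5,  5,8 ]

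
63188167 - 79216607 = -16028440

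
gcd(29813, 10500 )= 7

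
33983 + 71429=105412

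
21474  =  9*2386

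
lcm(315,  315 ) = 315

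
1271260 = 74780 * 17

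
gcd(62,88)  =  2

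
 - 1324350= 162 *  ( - 8175)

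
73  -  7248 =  - 7175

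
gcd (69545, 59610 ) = 9935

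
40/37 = 40/37 = 1.08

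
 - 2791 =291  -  3082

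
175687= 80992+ 94695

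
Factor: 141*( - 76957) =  - 3^1*41^1*47^1*1877^1= - 10850937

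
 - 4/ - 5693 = 4/5693=0.00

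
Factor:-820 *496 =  - 406720  =  -  2^6*5^1*31^1*41^1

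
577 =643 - 66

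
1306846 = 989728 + 317118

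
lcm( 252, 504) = 504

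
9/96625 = 9/96625 = 0.00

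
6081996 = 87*69908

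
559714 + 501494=1061208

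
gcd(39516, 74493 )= 267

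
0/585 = 0 = 0.00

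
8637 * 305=2634285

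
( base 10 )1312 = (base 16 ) 520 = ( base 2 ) 10100100000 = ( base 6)10024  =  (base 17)493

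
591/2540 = 591/2540 = 0.23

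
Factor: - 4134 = -2^1*3^1*13^1 * 53^1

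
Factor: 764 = 2^2*191^1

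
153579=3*51193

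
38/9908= 19/4954 = 0.00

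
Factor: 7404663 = 3^1*7^1 *503^1*701^1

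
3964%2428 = 1536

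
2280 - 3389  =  -1109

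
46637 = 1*46637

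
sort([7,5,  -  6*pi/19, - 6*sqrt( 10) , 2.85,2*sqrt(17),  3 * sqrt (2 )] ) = [ - 6*sqrt( 10), - 6 * pi/19 , 2.85, 3*sqrt( 2)  ,  5 , 7, 2 * sqrt( 17)]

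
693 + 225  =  918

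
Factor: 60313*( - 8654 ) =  - 521948702 = - 2^1*11^1 * 4327^1*5483^1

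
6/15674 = 3/7837 = 0.00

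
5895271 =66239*89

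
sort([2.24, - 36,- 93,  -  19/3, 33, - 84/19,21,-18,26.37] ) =[ - 93,  -  36, - 18, - 19/3, - 84/19,2.24,21, 26.37,33 ] 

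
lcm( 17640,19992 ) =299880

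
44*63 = 2772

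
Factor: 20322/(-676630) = -10161/338315 = -3^2*5^( - 1)*71^( - 1 )*953^(-1)*1129^1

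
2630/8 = 1315/4  =  328.75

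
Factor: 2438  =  2^1 * 23^1*53^1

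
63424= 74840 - 11416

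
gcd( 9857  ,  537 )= 1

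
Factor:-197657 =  - 19^1*101^1*103^1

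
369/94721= 369/94721 = 0.00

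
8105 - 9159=-1054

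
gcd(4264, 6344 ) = 104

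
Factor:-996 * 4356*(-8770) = 2^5 * 3^3*5^1 * 11^2*83^1*877^1 = 38049311520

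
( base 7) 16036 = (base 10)4486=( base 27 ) 644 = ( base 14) 18c6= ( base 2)1000110000110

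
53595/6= 8932 + 1/2 = 8932.50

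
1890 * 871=1646190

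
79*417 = 32943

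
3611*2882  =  10406902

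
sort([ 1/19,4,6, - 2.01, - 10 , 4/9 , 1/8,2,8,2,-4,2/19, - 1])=[  -  10, - 4,  -  2.01, - 1,1/19, 2/19,1/8,4/9,2, 2, 4 , 6,  8] 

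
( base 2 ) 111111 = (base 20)33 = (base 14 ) 47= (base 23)2H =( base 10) 63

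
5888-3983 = 1905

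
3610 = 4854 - 1244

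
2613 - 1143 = 1470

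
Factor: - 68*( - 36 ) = 2448 = 2^4*3^2*17^1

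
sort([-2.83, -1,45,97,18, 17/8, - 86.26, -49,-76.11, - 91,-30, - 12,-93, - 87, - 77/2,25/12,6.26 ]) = [  -  93, - 91, - 87 ,-86.26, - 76.11, - 49, - 77/2, - 30, - 12 , - 2.83, - 1 , 25/12,17/8,  6.26,18 , 45,97 ] 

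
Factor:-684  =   - 2^2*3^2*19^1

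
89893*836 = 75150548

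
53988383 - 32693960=21294423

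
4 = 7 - 3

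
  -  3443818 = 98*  ( - 35141)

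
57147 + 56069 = 113216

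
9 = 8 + 1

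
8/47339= 8/47339 = 0.00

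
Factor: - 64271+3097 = -61174 =- 2^1 * 73^1 * 419^1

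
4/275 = 4/275 = 0.01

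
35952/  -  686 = -2568/49 = - 52.41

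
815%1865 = 815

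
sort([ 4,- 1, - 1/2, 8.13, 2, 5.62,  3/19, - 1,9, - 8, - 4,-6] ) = [ - 8,  -  6, - 4,-1, - 1,-1/2,3/19, 2,4, 5.62 , 8.13, 9]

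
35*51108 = 1788780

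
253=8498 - 8245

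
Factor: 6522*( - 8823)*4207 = -2^1*3^2*7^1*17^1*173^1*601^1*1087^1= -242085950442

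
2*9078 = 18156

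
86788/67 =1295+23/67 = 1295.34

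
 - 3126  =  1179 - 4305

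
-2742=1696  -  4438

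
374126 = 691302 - 317176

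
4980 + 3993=8973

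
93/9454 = 93/9454 =0.01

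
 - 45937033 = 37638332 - 83575365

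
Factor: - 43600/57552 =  - 25/33 = - 3^( - 1) * 5^2*11^( - 1 ) 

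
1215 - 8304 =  - 7089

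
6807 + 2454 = 9261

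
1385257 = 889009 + 496248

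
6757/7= 965  +  2/7 = 965.29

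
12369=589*21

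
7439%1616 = 975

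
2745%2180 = 565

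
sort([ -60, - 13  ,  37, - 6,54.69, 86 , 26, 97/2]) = [ - 60,-13, - 6,26, 37,97/2 , 54.69,86 ]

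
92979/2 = 46489 + 1/2 = 46489.50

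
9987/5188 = 1 + 4799/5188= 1.93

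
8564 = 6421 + 2143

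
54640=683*80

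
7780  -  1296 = 6484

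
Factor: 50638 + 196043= 3^2*27409^1 = 246681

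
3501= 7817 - 4316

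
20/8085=4/1617 = 0.00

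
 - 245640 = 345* (-712)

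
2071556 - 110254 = 1961302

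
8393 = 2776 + 5617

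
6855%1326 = 225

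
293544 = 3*97848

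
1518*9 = 13662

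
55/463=55/463 = 0.12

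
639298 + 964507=1603805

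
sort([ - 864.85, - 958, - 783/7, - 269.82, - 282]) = [ - 958, - 864.85, - 282, - 269.82, - 783/7 ] 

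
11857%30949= 11857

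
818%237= 107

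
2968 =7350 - 4382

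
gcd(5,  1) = 1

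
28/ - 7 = -4/1 = - 4.00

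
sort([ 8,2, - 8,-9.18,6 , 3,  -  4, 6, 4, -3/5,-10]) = [ - 10, - 9.18, - 8, - 4, - 3/5,  2, 3, 4,  6, 6, 8] 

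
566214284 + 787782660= 1353996944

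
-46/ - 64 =23/32 =0.72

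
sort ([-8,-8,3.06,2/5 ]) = [-8,-8,2/5,3.06] 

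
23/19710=23/19710 =0.00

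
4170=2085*2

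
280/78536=35/9817 = 0.00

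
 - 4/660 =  - 1/165 = -0.01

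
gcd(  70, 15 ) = 5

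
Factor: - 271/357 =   -  3^ ( - 1 )*7^( - 1)*17^( - 1)* 271^1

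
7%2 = 1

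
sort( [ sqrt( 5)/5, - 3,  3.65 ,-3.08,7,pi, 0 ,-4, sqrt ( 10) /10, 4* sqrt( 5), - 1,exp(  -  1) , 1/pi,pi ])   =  [  -  4, - 3.08, - 3, - 1,0, sqrt(10)/10,1/pi,exp( - 1),  sqrt( 5 ) /5 , pi,pi, 3.65,7,  4*sqrt( 5) ]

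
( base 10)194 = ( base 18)AE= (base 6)522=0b11000010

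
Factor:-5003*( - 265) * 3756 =4979686020  =  2^2*3^1*5^1 * 53^1*313^1 *5003^1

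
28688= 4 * 7172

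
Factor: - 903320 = -2^3*5^1 * 11^1*2053^1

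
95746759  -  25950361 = 69796398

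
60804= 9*6756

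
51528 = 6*8588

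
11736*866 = 10163376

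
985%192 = 25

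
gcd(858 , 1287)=429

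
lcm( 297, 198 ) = 594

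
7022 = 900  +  6122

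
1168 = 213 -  - 955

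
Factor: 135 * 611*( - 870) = -71761950 = - 2^1 * 3^4*5^2* 13^1*29^1 * 47^1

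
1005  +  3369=4374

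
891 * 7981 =7111071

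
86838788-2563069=84275719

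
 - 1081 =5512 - 6593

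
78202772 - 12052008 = 66150764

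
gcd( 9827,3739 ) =1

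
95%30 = 5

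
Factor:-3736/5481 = -2^3*3^ (-3)*7^ ( - 1) * 29^ ( -1) * 467^1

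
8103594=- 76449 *( - 106) 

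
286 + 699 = 985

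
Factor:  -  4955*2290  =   - 2^1*5^2*229^1 * 991^1 = - 11346950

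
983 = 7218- 6235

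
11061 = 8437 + 2624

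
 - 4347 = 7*( - 621)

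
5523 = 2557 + 2966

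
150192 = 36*4172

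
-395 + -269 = -664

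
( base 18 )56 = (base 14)6c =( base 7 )165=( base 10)96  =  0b1100000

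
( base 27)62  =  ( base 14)ba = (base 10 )164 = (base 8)244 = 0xA4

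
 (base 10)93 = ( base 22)45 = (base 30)33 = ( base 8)135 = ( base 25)3i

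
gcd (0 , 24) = 24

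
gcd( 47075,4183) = 1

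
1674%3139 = 1674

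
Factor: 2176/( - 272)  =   - 2^3=-8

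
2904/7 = 2904/7 = 414.86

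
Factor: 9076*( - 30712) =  - 2^5*11^1 * 349^1 * 2269^1=- 278742112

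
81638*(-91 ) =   -  7429058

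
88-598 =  - 510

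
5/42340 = 1/8468 = 0.00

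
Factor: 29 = 29^1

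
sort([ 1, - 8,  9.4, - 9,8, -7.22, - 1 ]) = [ - 9, - 8, - 7.22, - 1, 1 , 8, 9.4] 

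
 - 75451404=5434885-80886289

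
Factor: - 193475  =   - 5^2*71^1*109^1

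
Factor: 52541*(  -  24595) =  - 5^1 * 4919^1*52541^1 =- 1292245895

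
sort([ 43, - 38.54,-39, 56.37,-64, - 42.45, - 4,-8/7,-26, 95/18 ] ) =[ -64,-42.45,  -  39,-38.54, - 26,  -  4, - 8/7, 95/18, 43, 56.37 ] 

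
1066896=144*7409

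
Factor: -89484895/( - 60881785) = 17896979/12176357 = 89^( - 1 )*821^1  *  21799^1*136813^( - 1 )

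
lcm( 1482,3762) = 48906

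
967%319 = 10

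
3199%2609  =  590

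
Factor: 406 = 2^1*7^1*29^1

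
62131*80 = 4970480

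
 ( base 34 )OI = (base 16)342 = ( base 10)834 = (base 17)2F1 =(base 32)q2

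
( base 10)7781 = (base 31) 830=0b1111001100101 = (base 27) ai5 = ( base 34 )6ot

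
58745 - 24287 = 34458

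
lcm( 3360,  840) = 3360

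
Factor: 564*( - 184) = -2^5*3^1*23^1*47^1 = - 103776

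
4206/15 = 1402/5  =  280.40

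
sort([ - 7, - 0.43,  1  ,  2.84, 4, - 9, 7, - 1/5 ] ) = [ - 9, - 7, - 0.43, - 1/5,1,  2.84, 4, 7 ]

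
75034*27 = 2025918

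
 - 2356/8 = - 295 + 1/2  =  - 294.50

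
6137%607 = 67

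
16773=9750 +7023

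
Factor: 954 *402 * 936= 358963488 = 2^5 * 3^5*13^1*53^1 * 67^1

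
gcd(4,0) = 4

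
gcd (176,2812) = 4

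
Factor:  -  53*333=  - 17649 = -  3^2*37^1*53^1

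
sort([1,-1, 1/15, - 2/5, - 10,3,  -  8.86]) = [ - 10, - 8.86,- 1, - 2/5,1/15, 1,3 ] 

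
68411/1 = 68411 = 68411.00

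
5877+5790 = 11667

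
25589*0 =0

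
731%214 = 89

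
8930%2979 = 2972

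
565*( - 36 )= -20340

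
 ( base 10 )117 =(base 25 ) 4H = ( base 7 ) 225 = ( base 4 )1311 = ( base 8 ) 165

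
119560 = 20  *5978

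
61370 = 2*30685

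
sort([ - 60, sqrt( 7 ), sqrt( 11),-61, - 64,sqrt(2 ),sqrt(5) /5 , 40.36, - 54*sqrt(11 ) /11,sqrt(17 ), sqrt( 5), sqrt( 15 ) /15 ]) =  [  -  64,- 61, - 60,  -  54*sqrt( 11 )/11,sqrt(15 )/15,sqrt(5 )/5, sqrt (2 ),sqrt(5), sqrt(7 ),sqrt(11 ), sqrt(17 ),40.36] 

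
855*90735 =77578425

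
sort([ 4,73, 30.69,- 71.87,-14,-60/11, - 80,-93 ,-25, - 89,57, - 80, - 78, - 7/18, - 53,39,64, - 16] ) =[- 93, - 89, - 80, - 80, - 78, - 71.87, - 53, - 25 , - 16, - 14, - 60/11, - 7/18, 4,30.69, 39,57, 64,73]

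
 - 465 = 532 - 997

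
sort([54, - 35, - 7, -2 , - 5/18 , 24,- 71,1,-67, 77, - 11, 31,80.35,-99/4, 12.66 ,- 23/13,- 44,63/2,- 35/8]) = [ -71,- 67 ,- 44,-35, - 99/4,-11, -7 , - 35/8 ,-2, - 23/13, - 5/18, 1, 12.66, 24,31,63/2,54,77 , 80.35] 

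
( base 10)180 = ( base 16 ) B4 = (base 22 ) 84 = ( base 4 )2310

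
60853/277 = 219 + 190/277  =  219.69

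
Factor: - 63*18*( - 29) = 32886 = 2^1*3^4*7^1* 29^1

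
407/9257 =407/9257 = 0.04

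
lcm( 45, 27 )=135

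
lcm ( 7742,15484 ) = 15484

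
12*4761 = 57132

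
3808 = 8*476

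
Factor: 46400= 2^6*5^2*29^1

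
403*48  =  19344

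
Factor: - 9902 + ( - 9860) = - 2^1*41^1*241^1 = - 19762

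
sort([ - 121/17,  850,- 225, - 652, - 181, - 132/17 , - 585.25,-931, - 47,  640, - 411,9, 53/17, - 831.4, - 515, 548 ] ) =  [-931,  -  831.4, - 652, - 585.25,-515, - 411,-225, - 181, - 47 , - 132/17,- 121/17, 53/17,9,548, 640,850]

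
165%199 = 165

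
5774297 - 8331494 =-2557197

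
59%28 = 3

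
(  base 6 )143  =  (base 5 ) 223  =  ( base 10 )63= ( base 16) 3F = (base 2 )111111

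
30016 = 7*4288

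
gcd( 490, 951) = 1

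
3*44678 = 134034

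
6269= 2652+3617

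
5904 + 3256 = 9160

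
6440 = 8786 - 2346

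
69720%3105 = 1410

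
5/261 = 5/261= 0.02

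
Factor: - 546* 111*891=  - 53999946 = - 2^1*3^6 * 7^1*11^1  *  13^1 * 37^1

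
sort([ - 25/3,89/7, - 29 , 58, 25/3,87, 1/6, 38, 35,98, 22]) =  [-29 , - 25/3, 1/6, 25/3,89/7,22, 35, 38, 58, 87,98 ]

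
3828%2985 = 843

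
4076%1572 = 932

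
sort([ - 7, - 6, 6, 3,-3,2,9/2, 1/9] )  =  [- 7,-6 , - 3, 1/9, 2, 3,9/2,6 ]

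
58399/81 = 720+79/81= 720.98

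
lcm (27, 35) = 945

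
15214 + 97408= 112622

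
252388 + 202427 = 454815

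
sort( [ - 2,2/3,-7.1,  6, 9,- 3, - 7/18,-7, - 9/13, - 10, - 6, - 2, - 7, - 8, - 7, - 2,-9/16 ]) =[ - 10,-8, - 7.1, - 7,  -  7  , - 7 , - 6, - 3,-2,-2, - 2,-9/13,-9/16, - 7/18,2/3, 6, 9]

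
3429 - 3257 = 172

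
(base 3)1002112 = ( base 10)797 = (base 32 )OT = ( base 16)31D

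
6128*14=85792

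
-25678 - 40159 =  - 65837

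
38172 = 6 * 6362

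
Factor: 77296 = 2^4*4831^1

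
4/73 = 4/73 = 0.05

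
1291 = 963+328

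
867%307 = 253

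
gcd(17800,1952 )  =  8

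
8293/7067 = 8293/7067 = 1.17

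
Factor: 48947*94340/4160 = 230882999/208 = 2^( - 4 ) * 13^( - 1) * 53^1*89^1*48947^1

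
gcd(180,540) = 180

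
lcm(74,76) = 2812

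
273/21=13 =13.00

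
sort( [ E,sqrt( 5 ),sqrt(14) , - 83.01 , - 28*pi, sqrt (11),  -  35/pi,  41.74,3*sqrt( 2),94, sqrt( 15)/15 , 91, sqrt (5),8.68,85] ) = [  -  28*pi, - 83.01 , - 35/pi, sqrt(15)/15 , sqrt(5 ),  sqrt(5),E, sqrt(11 ),sqrt(14 ), 3*sqrt( 2),8.68, 41.74, 85, 91, 94 ]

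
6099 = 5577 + 522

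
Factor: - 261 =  - 3^2* 29^1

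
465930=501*930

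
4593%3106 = 1487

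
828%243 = 99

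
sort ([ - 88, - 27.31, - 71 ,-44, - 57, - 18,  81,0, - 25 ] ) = [-88, - 71, -57, - 44, - 27.31, - 25, - 18, 0, 81 ] 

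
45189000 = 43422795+1766205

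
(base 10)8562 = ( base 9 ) 12663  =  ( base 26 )CH8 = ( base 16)2172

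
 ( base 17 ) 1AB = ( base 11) 398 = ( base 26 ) i2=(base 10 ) 470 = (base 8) 726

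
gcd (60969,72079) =1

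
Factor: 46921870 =2^1  *  5^1*17^1*276011^1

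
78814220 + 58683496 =137497716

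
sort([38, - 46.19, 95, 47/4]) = [ - 46.19 , 47/4, 38,95] 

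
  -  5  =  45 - 50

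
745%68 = 65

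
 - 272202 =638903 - 911105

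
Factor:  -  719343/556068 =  - 771/596 = - 2^( - 2 )*3^1*149^(- 1)*257^1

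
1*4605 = 4605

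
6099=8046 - 1947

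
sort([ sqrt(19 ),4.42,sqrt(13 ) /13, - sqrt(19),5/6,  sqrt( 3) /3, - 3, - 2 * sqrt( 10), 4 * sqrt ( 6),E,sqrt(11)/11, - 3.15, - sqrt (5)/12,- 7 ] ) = [  -  7, - 2*sqrt(10), - sqrt(19 ), - 3.15, - 3, - sqrt(5 )/12,sqrt(13)/13, sqrt(11)/11, sqrt ( 3)/3,5/6 , E, sqrt( 19 ), 4.42,4 * sqrt(6) ] 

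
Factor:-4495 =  - 5^1*29^1*31^1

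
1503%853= 650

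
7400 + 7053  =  14453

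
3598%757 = 570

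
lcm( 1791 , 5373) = 5373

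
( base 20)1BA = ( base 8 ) 1166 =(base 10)630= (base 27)N9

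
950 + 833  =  1783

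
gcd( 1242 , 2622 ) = 138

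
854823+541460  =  1396283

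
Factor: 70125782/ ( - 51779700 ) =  - 2^(-1)  *  3^( - 2) *5^( - 2)*7^(-1 ) * 17^1*31^1 * 8219^(-1 )*66533^1 = - 35062891/25889850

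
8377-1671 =6706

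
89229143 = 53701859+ 35527284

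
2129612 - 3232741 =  - 1103129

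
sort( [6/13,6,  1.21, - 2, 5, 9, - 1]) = [ - 2 , - 1, 6/13, 1.21,5 , 6, 9 ]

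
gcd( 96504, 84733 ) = 1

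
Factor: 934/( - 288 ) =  - 2^(-4)*3^( - 2)*467^1 = - 467/144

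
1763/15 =1763/15=117.53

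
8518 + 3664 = 12182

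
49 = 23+26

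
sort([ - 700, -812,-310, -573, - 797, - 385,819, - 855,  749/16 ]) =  [ - 855, - 812, - 797, - 700, - 573 , - 385, - 310, 749/16,  819 ]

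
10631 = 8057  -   -2574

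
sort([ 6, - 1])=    [ - 1,6]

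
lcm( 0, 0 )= 0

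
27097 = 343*79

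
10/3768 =5/1884 = 0.00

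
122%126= 122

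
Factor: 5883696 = 2^4*3^2 * 7^1*13^1*  449^1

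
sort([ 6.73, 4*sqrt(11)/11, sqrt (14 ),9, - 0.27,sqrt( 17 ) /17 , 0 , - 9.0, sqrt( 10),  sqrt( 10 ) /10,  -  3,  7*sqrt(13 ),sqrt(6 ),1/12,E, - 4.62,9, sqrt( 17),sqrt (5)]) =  [ - 9.0,-4.62, - 3, - 0.27,0,1/12 , sqrt( 17) /17,sqrt( 10 ) /10,4*sqrt( 11 )/11, sqrt(5 ),sqrt( 6),E, sqrt( 10), sqrt( 14 ),sqrt (17),6.73, 9,9,7*sqrt(13)]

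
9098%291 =77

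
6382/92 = 69  +  17/46 = 69.37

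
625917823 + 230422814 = 856340637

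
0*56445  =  0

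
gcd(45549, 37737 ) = 63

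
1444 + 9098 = 10542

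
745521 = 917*813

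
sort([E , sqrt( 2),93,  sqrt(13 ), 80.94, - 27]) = [ - 27,sqrt( 2),E,sqrt(13),80.94, 93]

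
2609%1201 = 207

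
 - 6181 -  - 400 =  -5781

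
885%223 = 216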